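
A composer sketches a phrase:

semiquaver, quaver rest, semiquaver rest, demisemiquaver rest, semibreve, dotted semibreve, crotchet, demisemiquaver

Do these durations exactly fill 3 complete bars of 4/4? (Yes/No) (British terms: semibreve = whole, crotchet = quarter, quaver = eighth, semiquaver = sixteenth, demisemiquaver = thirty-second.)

One bar of 4/4 = 32 thirty-second notes, so 3 bars = 96.
Each duration in thirty-second notes: semiquaver = 2; quaver rest = 4; semiquaver rest = 2; demisemiquaver rest = 1; semibreve = 32; dotted semibreve = 48; crotchet = 8; demisemiquaver = 1.
Altogether 2 + 4 + 2 + 1 + 32 + 48 + 8 + 1 = 98.
98 exceeds 96, so the answer is No.

No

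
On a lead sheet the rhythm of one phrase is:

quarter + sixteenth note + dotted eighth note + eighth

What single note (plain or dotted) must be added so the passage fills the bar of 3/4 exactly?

The bar of 3/4 = 12 sixteenth notes.
In sixteenth notes: quarter = 4; sixteenth note = 1; dotted eighth note = 3; eighth = 2.
Altogether 4 + 1 + 3 + 2 = 10.
Remaining: 12 − 10 = 2 sixteenth notes, which is a eighth note.

eighth note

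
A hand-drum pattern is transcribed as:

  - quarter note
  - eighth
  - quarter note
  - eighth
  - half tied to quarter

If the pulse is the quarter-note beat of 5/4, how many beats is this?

6

One quarter-note beat = 2 eighth notes.
In eighth notes: quarter note = 2; eighth = 1; quarter note = 2; eighth = 1; half tied to quarter (half + quarter) = 6.
Sum: 2 + 1 + 2 + 1 + 6 = 12.
12 ÷ 2 = 6 beats.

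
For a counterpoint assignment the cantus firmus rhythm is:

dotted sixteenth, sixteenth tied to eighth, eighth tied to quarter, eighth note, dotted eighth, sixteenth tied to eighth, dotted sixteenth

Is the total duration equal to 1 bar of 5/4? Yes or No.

One bar of 5/4 = 40 thirty-second notes.
Each duration in thirty-second notes: dotted sixteenth = 3; sixteenth tied to eighth (sixteenth + eighth) = 6; eighth tied to quarter (eighth + quarter) = 12; eighth note = 4; dotted eighth = 6; sixteenth tied to eighth (sixteenth + eighth) = 6; dotted sixteenth = 3.
Adding: 3 + 6 + 12 + 4 + 6 + 6 + 3 = 40.
40 equals 40, so the answer is Yes.

Yes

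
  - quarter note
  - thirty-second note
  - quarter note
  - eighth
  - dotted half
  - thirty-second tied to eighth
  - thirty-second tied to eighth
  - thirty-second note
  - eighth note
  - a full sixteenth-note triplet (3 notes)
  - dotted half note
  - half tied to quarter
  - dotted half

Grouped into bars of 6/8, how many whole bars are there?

5

One bar of 6/8 = 24 thirty-second notes.
In thirty-second notes: quarter note = 8; thirty-second note = 1; quarter note = 8; eighth = 4; dotted half = 24; thirty-second tied to eighth (thirty-second + eighth) = 5; thirty-second tied to eighth (thirty-second + eighth) = 5; thirty-second note = 1; eighth note = 4; a full sixteenth-note triplet (3 notes) (three triplet sixteenths span one eighth) = 4; dotted half note = 24; half tied to quarter (half + quarter) = 24; dotted half = 24.
Total: 8 + 1 + 8 + 4 + 24 + 5 + 5 + 1 + 4 + 4 + 24 + 24 + 24 = 136.
136 ÷ 24 = 5 complete bars with 16 left over.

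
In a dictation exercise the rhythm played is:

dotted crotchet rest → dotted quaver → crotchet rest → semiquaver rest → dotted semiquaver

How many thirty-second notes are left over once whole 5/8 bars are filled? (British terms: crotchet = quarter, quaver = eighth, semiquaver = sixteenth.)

One bar of 5/8 = 20 thirty-second notes.
Express everything in thirty-second notes: dotted crotchet rest = 12; dotted quaver = 6; crotchet rest = 8; semiquaver rest = 2; dotted semiquaver = 3.
Altogether 12 + 6 + 8 + 2 + 3 = 31.
31 ÷ 20 = 1 complete bar with 11 thirty-second notes remaining.

11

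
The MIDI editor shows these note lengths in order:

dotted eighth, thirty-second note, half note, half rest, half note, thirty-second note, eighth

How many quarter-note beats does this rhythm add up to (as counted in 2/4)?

7.5

One quarter-note beat = 8 thirty-second notes.
Convert each value to thirty-second notes: dotted eighth = 6; thirty-second note = 1; half note = 16; half rest = 16; half note = 16; thirty-second note = 1; eighth = 4.
Total: 6 + 1 + 16 + 16 + 16 + 1 + 4 = 60.
60 ÷ 8 = 7.5 beats.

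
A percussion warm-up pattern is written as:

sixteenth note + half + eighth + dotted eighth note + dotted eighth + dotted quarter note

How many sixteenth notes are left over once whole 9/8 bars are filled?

5

One bar of 9/8 = 18 sixteenth notes.
In sixteenth notes: sixteenth note = 1; half = 8; eighth = 2; dotted eighth note = 3; dotted eighth = 3; dotted quarter note = 6.
Sum: 1 + 8 + 2 + 3 + 3 + 6 = 23.
23 ÷ 18 = 1 complete bar with 5 sixteenth notes remaining.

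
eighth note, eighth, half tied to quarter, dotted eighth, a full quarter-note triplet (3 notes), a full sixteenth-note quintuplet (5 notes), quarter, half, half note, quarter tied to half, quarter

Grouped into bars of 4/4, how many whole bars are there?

One bar of 4/4 = 16 sixteenth notes.
Working in sixteenth notes: eighth note = 2; eighth = 2; half tied to quarter (half + quarter) = 12; dotted eighth = 3; a full quarter-note triplet (3 notes) (three triplet quarters span one half) = 8; a full sixteenth-note quintuplet (5 notes) (five quintuplet sixteenths span one quarter) = 4; quarter = 4; half = 8; half note = 8; quarter tied to half (quarter + half) = 12; quarter = 4.
Total: 2 + 2 + 12 + 3 + 8 + 4 + 4 + 8 + 8 + 12 + 4 = 67.
67 ÷ 16 = 4 complete bars with 3 left over.

4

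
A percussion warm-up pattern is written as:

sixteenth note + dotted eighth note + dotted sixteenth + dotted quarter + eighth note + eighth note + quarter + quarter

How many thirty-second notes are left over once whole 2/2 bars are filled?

One bar of 2/2 = 32 thirty-second notes.
In thirty-second notes: sixteenth note = 2; dotted eighth note = 6; dotted sixteenth = 3; dotted quarter = 12; eighth note = 4; eighth note = 4; quarter = 8; quarter = 8.
Total: 2 + 6 + 3 + 12 + 4 + 4 + 8 + 8 = 47.
47 ÷ 32 = 1 complete bar with 15 thirty-second notes remaining.

15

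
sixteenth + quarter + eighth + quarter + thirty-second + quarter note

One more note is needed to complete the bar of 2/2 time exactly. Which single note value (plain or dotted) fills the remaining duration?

The bar of 2/2 = 32 thirty-second notes.
Express everything in thirty-second notes: sixteenth = 2; quarter = 8; eighth = 4; quarter = 8; thirty-second = 1; quarter note = 8.
Total: 2 + 8 + 4 + 8 + 1 + 8 = 31.
Remaining: 32 − 31 = 1 thirty-second note, which is a thirty-second note.

thirty-second note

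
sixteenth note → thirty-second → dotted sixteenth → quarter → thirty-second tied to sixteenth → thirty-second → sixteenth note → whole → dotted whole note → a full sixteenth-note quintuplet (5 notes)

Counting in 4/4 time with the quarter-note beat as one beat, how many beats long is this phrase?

One quarter-note beat = 8 thirty-second notes.
Working in thirty-second notes: sixteenth note = 2; thirty-second = 1; dotted sixteenth = 3; quarter = 8; thirty-second tied to sixteenth (thirty-second + sixteenth) = 3; thirty-second = 1; sixteenth note = 2; whole = 32; dotted whole note = 48; a full sixteenth-note quintuplet (5 notes) (five quintuplet sixteenths span one quarter) = 8.
Altogether 2 + 1 + 3 + 8 + 3 + 1 + 2 + 32 + 48 + 8 = 108.
108 ÷ 8 = 13.5 beats.

13.5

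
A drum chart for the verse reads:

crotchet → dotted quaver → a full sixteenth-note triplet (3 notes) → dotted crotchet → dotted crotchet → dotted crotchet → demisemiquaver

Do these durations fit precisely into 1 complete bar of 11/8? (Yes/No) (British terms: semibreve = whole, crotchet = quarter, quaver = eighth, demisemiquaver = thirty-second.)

No

One bar of 11/8 = 44 thirty-second notes.
Express everything in thirty-second notes: crotchet = 8; dotted quaver = 6; a full sixteenth-note triplet (3 notes) (three triplet sixteenths span one eighth) = 4; dotted crotchet = 12; dotted crotchet = 12; dotted crotchet = 12; demisemiquaver = 1.
Adding: 8 + 6 + 4 + 12 + 12 + 12 + 1 = 55.
55 exceeds 44, so the answer is No.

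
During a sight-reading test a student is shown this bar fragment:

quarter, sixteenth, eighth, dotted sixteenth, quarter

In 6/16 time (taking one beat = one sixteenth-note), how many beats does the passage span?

One sixteenth-note beat = 2 thirty-second notes.
Express everything in thirty-second notes: quarter = 8; sixteenth = 2; eighth = 4; dotted sixteenth = 3; quarter = 8.
Adding: 8 + 2 + 4 + 3 + 8 = 25.
25 ÷ 2 = 12.5 beats.

12.5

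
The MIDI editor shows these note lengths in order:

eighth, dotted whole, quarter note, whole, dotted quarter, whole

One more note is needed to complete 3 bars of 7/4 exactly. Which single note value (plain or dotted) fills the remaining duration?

whole note

3 bars of 7/4 = 42 eighth notes.
Working in eighth notes: eighth = 1; dotted whole = 12; quarter note = 2; whole = 8; dotted quarter = 3; whole = 8.
Sum: 1 + 12 + 2 + 8 + 3 + 8 = 34.
Remaining: 42 − 34 = 8 eighth notes, which is a whole note.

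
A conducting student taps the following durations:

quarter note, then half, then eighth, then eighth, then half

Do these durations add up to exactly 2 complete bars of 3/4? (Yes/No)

Yes

One bar of 3/4 = 6 eighth notes, so 2 bars = 12.
Express everything in eighth notes: quarter note = 2; half = 4; eighth = 1; eighth = 1; half = 4.
Sum: 2 + 4 + 1 + 1 + 4 = 12.
12 equals 12, so the answer is Yes.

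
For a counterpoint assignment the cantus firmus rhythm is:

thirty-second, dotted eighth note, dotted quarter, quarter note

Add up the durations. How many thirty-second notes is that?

27

Working in thirty-second notes: thirty-second = 1; dotted eighth note = 6; dotted quarter = 12; quarter note = 8.
Sum: 1 + 6 + 12 + 8 = 27 thirty-second notes.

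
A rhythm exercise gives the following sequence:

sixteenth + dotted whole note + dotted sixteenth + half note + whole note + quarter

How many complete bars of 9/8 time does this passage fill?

3

One bar of 9/8 = 36 thirty-second notes.
Working in thirty-second notes: sixteenth = 2; dotted whole note = 48; dotted sixteenth = 3; half note = 16; whole note = 32; quarter = 8.
Adding: 2 + 48 + 3 + 16 + 32 + 8 = 109.
109 ÷ 36 = 3 complete bars with 1 left over.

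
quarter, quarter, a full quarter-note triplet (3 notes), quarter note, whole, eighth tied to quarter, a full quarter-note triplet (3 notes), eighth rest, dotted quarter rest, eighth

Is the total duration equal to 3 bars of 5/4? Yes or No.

Yes

One bar of 5/4 = 10 eighth notes, so 3 bars = 30.
Each duration in eighth notes: quarter = 2; quarter = 2; a full quarter-note triplet (3 notes) (three triplet quarters span one half) = 4; quarter note = 2; whole = 8; eighth tied to quarter (eighth + quarter) = 3; a full quarter-note triplet (3 notes) (three triplet quarters span one half) = 4; eighth rest = 1; dotted quarter rest = 3; eighth = 1.
Altogether 2 + 2 + 4 + 2 + 8 + 3 + 4 + 1 + 3 + 1 = 30.
30 equals 30, so the answer is Yes.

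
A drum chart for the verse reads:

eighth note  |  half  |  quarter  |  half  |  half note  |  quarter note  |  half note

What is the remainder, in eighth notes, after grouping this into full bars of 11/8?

10

One bar of 11/8 = 11 eighth notes.
Working in eighth notes: eighth note = 1; half = 4; quarter = 2; half = 4; half note = 4; quarter note = 2; half note = 4.
Sum: 1 + 4 + 2 + 4 + 4 + 2 + 4 = 21.
21 ÷ 11 = 1 complete bar with 10 eighth notes remaining.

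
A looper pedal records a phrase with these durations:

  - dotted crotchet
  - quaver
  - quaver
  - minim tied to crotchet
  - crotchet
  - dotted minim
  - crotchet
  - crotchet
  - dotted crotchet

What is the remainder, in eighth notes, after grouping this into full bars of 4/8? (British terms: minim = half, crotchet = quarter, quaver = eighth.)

2

One bar of 4/8 = 4 eighth notes.
Express everything in eighth notes: dotted crotchet = 3; quaver = 1; quaver = 1; minim tied to crotchet (minim + crotchet) = 6; crotchet = 2; dotted minim = 6; crotchet = 2; crotchet = 2; dotted crotchet = 3.
Altogether 3 + 1 + 1 + 6 + 2 + 6 + 2 + 2 + 3 = 26.
26 ÷ 4 = 6 complete bars with 2 eighth notes remaining.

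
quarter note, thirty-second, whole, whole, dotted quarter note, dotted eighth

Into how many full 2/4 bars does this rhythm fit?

One bar of 2/4 = 16 thirty-second notes.
Convert each value to thirty-second notes: quarter note = 8; thirty-second = 1; whole = 32; whole = 32; dotted quarter note = 12; dotted eighth = 6.
Altogether 8 + 1 + 32 + 32 + 12 + 6 = 91.
91 ÷ 16 = 5 complete bars with 11 left over.

5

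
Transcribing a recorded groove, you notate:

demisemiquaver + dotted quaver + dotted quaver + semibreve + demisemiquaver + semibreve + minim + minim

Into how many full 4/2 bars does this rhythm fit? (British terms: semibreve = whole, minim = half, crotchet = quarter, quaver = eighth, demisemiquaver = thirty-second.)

One bar of 4/2 = 64 thirty-second notes.
In thirty-second notes: demisemiquaver = 1; dotted quaver = 6; dotted quaver = 6; semibreve = 32; demisemiquaver = 1; semibreve = 32; minim = 16; minim = 16.
Sum: 1 + 6 + 6 + 32 + 1 + 32 + 16 + 16 = 110.
110 ÷ 64 = 1 complete bar with 46 left over.

1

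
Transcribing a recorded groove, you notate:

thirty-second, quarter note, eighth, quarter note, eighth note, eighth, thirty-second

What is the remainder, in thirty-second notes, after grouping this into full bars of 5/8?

One bar of 5/8 = 20 thirty-second notes.
In thirty-second notes: thirty-second = 1; quarter note = 8; eighth = 4; quarter note = 8; eighth note = 4; eighth = 4; thirty-second = 1.
Total: 1 + 8 + 4 + 8 + 4 + 4 + 1 = 30.
30 ÷ 20 = 1 complete bar with 10 thirty-second notes remaining.

10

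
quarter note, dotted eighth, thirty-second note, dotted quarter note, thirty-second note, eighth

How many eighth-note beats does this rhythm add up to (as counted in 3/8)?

One eighth-note beat = 4 thirty-second notes.
In thirty-second notes: quarter note = 8; dotted eighth = 6; thirty-second note = 1; dotted quarter note = 12; thirty-second note = 1; eighth = 4.
Total: 8 + 6 + 1 + 12 + 1 + 4 = 32.
32 ÷ 4 = 8 beats.

8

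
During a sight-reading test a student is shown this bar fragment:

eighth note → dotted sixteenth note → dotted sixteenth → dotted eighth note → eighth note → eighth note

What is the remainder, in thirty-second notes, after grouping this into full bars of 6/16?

0

One bar of 6/16 = 12 thirty-second notes.
Each duration in thirty-second notes: eighth note = 4; dotted sixteenth note = 3; dotted sixteenth = 3; dotted eighth note = 6; eighth note = 4; eighth note = 4.
Altogether 4 + 3 + 3 + 6 + 4 + 4 = 24.
24 ÷ 12 = 2 complete bars with 0 thirty-second notes remaining.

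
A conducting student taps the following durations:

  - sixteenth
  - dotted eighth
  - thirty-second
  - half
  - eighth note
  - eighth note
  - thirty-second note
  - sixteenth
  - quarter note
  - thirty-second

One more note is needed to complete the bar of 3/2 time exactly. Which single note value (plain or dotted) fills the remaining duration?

The bar of 3/2 = 48 thirty-second notes.
Each duration in thirty-second notes: sixteenth = 2; dotted eighth = 6; thirty-second = 1; half = 16; eighth note = 4; eighth note = 4; thirty-second note = 1; sixteenth = 2; quarter note = 8; thirty-second = 1.
Total: 2 + 6 + 1 + 16 + 4 + 4 + 1 + 2 + 8 + 1 = 45.
Remaining: 48 − 45 = 3 thirty-second notes, which is a dotted sixteenth note.

dotted sixteenth note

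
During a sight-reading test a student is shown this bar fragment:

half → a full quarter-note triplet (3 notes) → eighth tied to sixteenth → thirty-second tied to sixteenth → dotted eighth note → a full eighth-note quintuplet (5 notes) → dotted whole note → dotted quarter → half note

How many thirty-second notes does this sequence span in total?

139

Convert each value to thirty-second notes: half = 16; a full quarter-note triplet (3 notes) (three triplet quarters span one half) = 16; eighth tied to sixteenth (eighth + sixteenth) = 6; thirty-second tied to sixteenth (thirty-second + sixteenth) = 3; dotted eighth note = 6; a full eighth-note quintuplet (5 notes) (five quintuplet eighths span one half) = 16; dotted whole note = 48; dotted quarter = 12; half note = 16.
Sum: 16 + 16 + 6 + 3 + 6 + 16 + 48 + 12 + 16 = 139 thirty-second notes.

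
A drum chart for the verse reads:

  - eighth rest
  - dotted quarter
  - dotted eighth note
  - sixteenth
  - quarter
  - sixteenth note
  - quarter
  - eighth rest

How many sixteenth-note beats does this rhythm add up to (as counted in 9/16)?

One sixteenth-note beat = 2 thirty-second notes.
Working in thirty-second notes: eighth rest = 4; dotted quarter = 12; dotted eighth note = 6; sixteenth = 2; quarter = 8; sixteenth note = 2; quarter = 8; eighth rest = 4.
Altogether 4 + 12 + 6 + 2 + 8 + 2 + 8 + 4 = 46.
46 ÷ 2 = 23 beats.

23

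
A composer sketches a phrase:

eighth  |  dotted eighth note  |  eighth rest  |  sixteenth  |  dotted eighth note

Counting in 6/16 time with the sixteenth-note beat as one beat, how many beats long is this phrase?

One sixteenth-note beat = 2 thirty-second notes.
Convert each value to thirty-second notes: eighth = 4; dotted eighth note = 6; eighth rest = 4; sixteenth = 2; dotted eighth note = 6.
Adding: 4 + 6 + 4 + 2 + 6 = 22.
22 ÷ 2 = 11 beats.

11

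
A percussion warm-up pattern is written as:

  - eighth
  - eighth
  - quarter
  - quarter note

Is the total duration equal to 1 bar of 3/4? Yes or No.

One bar of 3/4 = 6 eighth notes.
In eighth notes: eighth = 1; eighth = 1; quarter = 2; quarter note = 2.
Adding: 1 + 1 + 2 + 2 = 6.
6 equals 6, so the answer is Yes.

Yes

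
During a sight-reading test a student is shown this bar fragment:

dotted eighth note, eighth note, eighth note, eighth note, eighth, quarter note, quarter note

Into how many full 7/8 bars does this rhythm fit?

1

One bar of 7/8 = 14 sixteenth notes.
Convert each value to sixteenth notes: dotted eighth note = 3; eighth note = 2; eighth note = 2; eighth note = 2; eighth = 2; quarter note = 4; quarter note = 4.
Total: 3 + 2 + 2 + 2 + 2 + 4 + 4 = 19.
19 ÷ 14 = 1 complete bar with 5 left over.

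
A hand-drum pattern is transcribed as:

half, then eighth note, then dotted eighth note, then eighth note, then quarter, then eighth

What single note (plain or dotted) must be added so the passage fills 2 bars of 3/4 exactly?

2 bars of 3/4 = 24 sixteenth notes.
Convert each value to sixteenth notes: half = 8; eighth note = 2; dotted eighth note = 3; eighth note = 2; quarter = 4; eighth = 2.
Total: 8 + 2 + 3 + 2 + 4 + 2 = 21.
Remaining: 24 − 21 = 3 sixteenth notes, which is a dotted eighth note.

dotted eighth note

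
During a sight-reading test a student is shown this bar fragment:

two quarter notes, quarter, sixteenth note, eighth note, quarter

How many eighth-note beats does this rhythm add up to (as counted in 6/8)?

One eighth-note beat = 2 sixteenth notes.
Express everything in sixteenth notes: quarter note = 4; quarter note = 4; quarter = 4; sixteenth note = 1; eighth note = 2; quarter = 4.
Sum: 4 + 4 + 4 + 1 + 2 + 4 = 19.
19 ÷ 2 = 9.5 beats.

9.5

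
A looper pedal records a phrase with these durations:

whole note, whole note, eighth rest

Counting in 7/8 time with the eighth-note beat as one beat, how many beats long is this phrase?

One eighth-note beat = 2 sixteenth notes.
Express everything in sixteenth notes: whole note = 16; whole note = 16; eighth rest = 2.
Total: 16 + 16 + 2 = 34.
34 ÷ 2 = 17 beats.

17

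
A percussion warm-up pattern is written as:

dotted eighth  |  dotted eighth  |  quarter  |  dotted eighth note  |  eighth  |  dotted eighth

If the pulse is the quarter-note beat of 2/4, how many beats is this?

4.5

One quarter-note beat = 4 sixteenth notes.
Each duration in sixteenth notes: dotted eighth = 3; dotted eighth = 3; quarter = 4; dotted eighth note = 3; eighth = 2; dotted eighth = 3.
Total: 3 + 3 + 4 + 3 + 2 + 3 = 18.
18 ÷ 4 = 4.5 beats.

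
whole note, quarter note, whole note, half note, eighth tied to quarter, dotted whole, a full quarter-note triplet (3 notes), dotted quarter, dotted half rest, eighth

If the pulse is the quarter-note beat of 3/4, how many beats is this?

25.5

One quarter-note beat = 2 eighth notes.
Convert each value to eighth notes: whole note = 8; quarter note = 2; whole note = 8; half note = 4; eighth tied to quarter (eighth + quarter) = 3; dotted whole = 12; a full quarter-note triplet (3 notes) (three triplet quarters span one half) = 4; dotted quarter = 3; dotted half rest = 6; eighth = 1.
Total: 8 + 2 + 8 + 4 + 3 + 12 + 4 + 3 + 6 + 1 = 51.
51 ÷ 2 = 25.5 beats.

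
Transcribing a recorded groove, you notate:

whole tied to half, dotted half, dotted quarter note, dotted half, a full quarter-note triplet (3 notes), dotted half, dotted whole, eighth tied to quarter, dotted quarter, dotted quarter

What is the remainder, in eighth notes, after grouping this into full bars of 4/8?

2

One bar of 4/8 = 4 eighth notes.
Working in eighth notes: whole tied to half (whole + half) = 12; dotted half = 6; dotted quarter note = 3; dotted half = 6; a full quarter-note triplet (3 notes) (three triplet quarters span one half) = 4; dotted half = 6; dotted whole = 12; eighth tied to quarter (eighth + quarter) = 3; dotted quarter = 3; dotted quarter = 3.
Adding: 12 + 6 + 3 + 6 + 4 + 6 + 12 + 3 + 3 + 3 = 58.
58 ÷ 4 = 14 complete bars with 2 eighth notes remaining.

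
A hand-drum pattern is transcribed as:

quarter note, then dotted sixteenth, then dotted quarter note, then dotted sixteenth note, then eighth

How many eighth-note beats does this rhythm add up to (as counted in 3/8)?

One eighth-note beat = 4 thirty-second notes.
In thirty-second notes: quarter note = 8; dotted sixteenth = 3; dotted quarter note = 12; dotted sixteenth note = 3; eighth = 4.
Total: 8 + 3 + 12 + 3 + 4 = 30.
30 ÷ 4 = 7.5 beats.

7.5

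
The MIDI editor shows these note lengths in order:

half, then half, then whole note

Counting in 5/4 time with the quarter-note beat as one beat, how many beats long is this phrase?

8

One quarter-note beat = 2 eighth notes.
Express everything in eighth notes: half = 4; half = 4; whole note = 8.
Total: 4 + 4 + 8 = 16.
16 ÷ 2 = 8 beats.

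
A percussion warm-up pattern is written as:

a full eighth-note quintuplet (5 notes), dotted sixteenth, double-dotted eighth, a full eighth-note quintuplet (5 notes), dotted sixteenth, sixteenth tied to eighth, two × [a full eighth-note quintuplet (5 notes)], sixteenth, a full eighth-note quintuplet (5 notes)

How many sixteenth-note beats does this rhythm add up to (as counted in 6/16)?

50.5

One sixteenth-note beat = 2 thirty-second notes.
Convert each value to thirty-second notes: a full eighth-note quintuplet (5 notes) (five quintuplet eighths span one half) = 16; dotted sixteenth = 3; double-dotted eighth = 7; a full eighth-note quintuplet (5 notes) (five quintuplet eighths span one half) = 16; dotted sixteenth = 3; sixteenth tied to eighth (sixteenth + eighth) = 6; a full eighth-note quintuplet (5 notes) (five quintuplet eighths span one half) = 16; a full eighth-note quintuplet (5 notes) (five quintuplet eighths span one half) = 16; sixteenth = 2; a full eighth-note quintuplet (5 notes) (five quintuplet eighths span one half) = 16.
Total: 16 + 3 + 7 + 16 + 3 + 6 + 16 + 16 + 2 + 16 = 101.
101 ÷ 2 = 50.5 beats.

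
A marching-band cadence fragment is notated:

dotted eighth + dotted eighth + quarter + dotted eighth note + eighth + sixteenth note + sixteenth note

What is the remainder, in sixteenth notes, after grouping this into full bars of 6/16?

5

One bar of 6/16 = 6 sixteenth notes.
Express everything in sixteenth notes: dotted eighth = 3; dotted eighth = 3; quarter = 4; dotted eighth note = 3; eighth = 2; sixteenth note = 1; sixteenth note = 1.
Adding: 3 + 3 + 4 + 3 + 2 + 1 + 1 = 17.
17 ÷ 6 = 2 complete bars with 5 sixteenth notes remaining.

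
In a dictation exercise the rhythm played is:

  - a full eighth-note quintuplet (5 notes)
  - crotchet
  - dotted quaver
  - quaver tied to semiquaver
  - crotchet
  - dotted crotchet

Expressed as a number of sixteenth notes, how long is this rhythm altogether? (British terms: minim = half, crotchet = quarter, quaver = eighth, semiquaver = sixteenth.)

Each duration in sixteenth notes: a full eighth-note quintuplet (5 notes) (five quintuplet eighths span one half) = 8; crotchet = 4; dotted quaver = 3; quaver tied to semiquaver (quaver + semiquaver) = 3; crotchet = 4; dotted crotchet = 6.
Total: 8 + 4 + 3 + 3 + 4 + 6 = 28 sixteenth notes.

28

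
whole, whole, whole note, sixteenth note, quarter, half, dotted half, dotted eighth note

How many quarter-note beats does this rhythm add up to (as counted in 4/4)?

One quarter-note beat = 4 sixteenth notes.
Working in sixteenth notes: whole = 16; whole = 16; whole note = 16; sixteenth note = 1; quarter = 4; half = 8; dotted half = 12; dotted eighth note = 3.
Altogether 16 + 16 + 16 + 1 + 4 + 8 + 12 + 3 = 76.
76 ÷ 4 = 19 beats.

19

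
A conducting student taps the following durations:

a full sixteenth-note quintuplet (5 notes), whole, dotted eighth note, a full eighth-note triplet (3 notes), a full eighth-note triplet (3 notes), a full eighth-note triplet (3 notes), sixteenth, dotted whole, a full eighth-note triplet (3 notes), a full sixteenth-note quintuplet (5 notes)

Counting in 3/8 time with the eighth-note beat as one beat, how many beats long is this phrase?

34

One eighth-note beat = 2 sixteenth notes.
Express everything in sixteenth notes: a full sixteenth-note quintuplet (5 notes) (five quintuplet sixteenths span one quarter) = 4; whole = 16; dotted eighth note = 3; a full eighth-note triplet (3 notes) (three triplet eighths span one quarter) = 4; a full eighth-note triplet (3 notes) (three triplet eighths span one quarter) = 4; a full eighth-note triplet (3 notes) (three triplet eighths span one quarter) = 4; sixteenth = 1; dotted whole = 24; a full eighth-note triplet (3 notes) (three triplet eighths span one quarter) = 4; a full sixteenth-note quintuplet (5 notes) (five quintuplet sixteenths span one quarter) = 4.
Total: 4 + 16 + 3 + 4 + 4 + 4 + 1 + 24 + 4 + 4 = 68.
68 ÷ 2 = 34 beats.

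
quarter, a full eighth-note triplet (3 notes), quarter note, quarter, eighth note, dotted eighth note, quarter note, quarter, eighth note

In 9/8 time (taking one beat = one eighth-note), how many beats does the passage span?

One eighth-note beat = 2 sixteenth notes.
In sixteenth notes: quarter = 4; a full eighth-note triplet (3 notes) (three triplet eighths span one quarter) = 4; quarter note = 4; quarter = 4; eighth note = 2; dotted eighth note = 3; quarter note = 4; quarter = 4; eighth note = 2.
Altogether 4 + 4 + 4 + 4 + 2 + 3 + 4 + 4 + 2 = 31.
31 ÷ 2 = 15.5 beats.

15.5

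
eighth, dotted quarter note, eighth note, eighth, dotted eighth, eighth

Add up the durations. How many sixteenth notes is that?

17

Convert each value to sixteenth notes: eighth = 2; dotted quarter note = 6; eighth note = 2; eighth = 2; dotted eighth = 3; eighth = 2.
Sum: 2 + 6 + 2 + 2 + 3 + 2 = 17 sixteenth notes.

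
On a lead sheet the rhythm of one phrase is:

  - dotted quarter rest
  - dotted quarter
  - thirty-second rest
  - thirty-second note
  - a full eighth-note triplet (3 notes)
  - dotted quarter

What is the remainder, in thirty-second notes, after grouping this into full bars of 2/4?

14

One bar of 2/4 = 16 thirty-second notes.
In thirty-second notes: dotted quarter rest = 12; dotted quarter = 12; thirty-second rest = 1; thirty-second note = 1; a full eighth-note triplet (3 notes) (three triplet eighths span one quarter) = 8; dotted quarter = 12.
Total: 12 + 12 + 1 + 1 + 8 + 12 = 46.
46 ÷ 16 = 2 complete bars with 14 thirty-second notes remaining.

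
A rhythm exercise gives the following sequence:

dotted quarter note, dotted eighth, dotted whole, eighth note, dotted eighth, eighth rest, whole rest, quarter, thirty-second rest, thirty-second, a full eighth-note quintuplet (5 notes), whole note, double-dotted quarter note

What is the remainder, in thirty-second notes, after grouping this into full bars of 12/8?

One bar of 12/8 = 48 thirty-second notes.
Working in thirty-second notes: dotted quarter note = 12; dotted eighth = 6; dotted whole = 48; eighth note = 4; dotted eighth = 6; eighth rest = 4; whole rest = 32; quarter = 8; thirty-second rest = 1; thirty-second = 1; a full eighth-note quintuplet (5 notes) (five quintuplet eighths span one half) = 16; whole note = 32; double-dotted quarter note = 14.
Sum: 12 + 6 + 48 + 4 + 6 + 4 + 32 + 8 + 1 + 1 + 16 + 32 + 14 = 184.
184 ÷ 48 = 3 complete bars with 40 thirty-second notes remaining.

40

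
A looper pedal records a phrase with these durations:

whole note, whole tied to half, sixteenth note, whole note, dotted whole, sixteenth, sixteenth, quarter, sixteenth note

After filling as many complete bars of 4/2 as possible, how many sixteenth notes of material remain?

24

One bar of 4/2 = 32 sixteenth notes.
Express everything in sixteenth notes: whole note = 16; whole tied to half (whole + half) = 24; sixteenth note = 1; whole note = 16; dotted whole = 24; sixteenth = 1; sixteenth = 1; quarter = 4; sixteenth note = 1.
Total: 16 + 24 + 1 + 16 + 24 + 1 + 1 + 4 + 1 = 88.
88 ÷ 32 = 2 complete bars with 24 sixteenth notes remaining.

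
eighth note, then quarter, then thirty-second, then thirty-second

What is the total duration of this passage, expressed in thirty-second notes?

14

Convert each value to thirty-second notes: eighth note = 4; quarter = 8; thirty-second = 1; thirty-second = 1.
Total: 4 + 8 + 1 + 1 = 14 thirty-second notes.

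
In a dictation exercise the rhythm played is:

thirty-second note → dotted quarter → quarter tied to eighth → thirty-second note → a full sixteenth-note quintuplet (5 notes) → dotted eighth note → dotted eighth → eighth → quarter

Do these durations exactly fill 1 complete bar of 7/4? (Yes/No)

No

One bar of 7/4 = 56 thirty-second notes.
Working in thirty-second notes: thirty-second note = 1; dotted quarter = 12; quarter tied to eighth (quarter + eighth) = 12; thirty-second note = 1; a full sixteenth-note quintuplet (5 notes) (five quintuplet sixteenths span one quarter) = 8; dotted eighth note = 6; dotted eighth = 6; eighth = 4; quarter = 8.
Adding: 1 + 12 + 12 + 1 + 8 + 6 + 6 + 4 + 8 = 58.
58 exceeds 56, so the answer is No.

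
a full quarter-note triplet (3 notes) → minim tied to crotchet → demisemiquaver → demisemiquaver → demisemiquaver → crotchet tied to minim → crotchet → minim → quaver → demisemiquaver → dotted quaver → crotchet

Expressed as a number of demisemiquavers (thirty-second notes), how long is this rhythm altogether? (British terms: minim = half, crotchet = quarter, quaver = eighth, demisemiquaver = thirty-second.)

110

Working in thirty-second notes: a full quarter-note triplet (3 notes) (three triplet quarters span one half) = 16; minim tied to crotchet (minim + crotchet) = 24; demisemiquaver = 1; demisemiquaver = 1; demisemiquaver = 1; crotchet tied to minim (crotchet + minim) = 24; crotchet = 8; minim = 16; quaver = 4; demisemiquaver = 1; dotted quaver = 6; crotchet = 8.
Adding: 16 + 24 + 1 + 1 + 1 + 24 + 8 + 16 + 4 + 1 + 6 + 8 = 110 thirty-second notes.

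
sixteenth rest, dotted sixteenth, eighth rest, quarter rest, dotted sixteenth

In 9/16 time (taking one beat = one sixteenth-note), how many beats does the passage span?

One sixteenth-note beat = 2 thirty-second notes.
Working in thirty-second notes: sixteenth rest = 2; dotted sixteenth = 3; eighth rest = 4; quarter rest = 8; dotted sixteenth = 3.
Sum: 2 + 3 + 4 + 8 + 3 = 20.
20 ÷ 2 = 10 beats.

10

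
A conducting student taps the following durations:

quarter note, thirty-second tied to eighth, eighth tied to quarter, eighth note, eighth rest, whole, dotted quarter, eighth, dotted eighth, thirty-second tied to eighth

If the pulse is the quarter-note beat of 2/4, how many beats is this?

One quarter-note beat = 8 thirty-second notes.
In thirty-second notes: quarter note = 8; thirty-second tied to eighth (thirty-second + eighth) = 5; eighth tied to quarter (eighth + quarter) = 12; eighth note = 4; eighth rest = 4; whole = 32; dotted quarter = 12; eighth = 4; dotted eighth = 6; thirty-second tied to eighth (thirty-second + eighth) = 5.
Total: 8 + 5 + 12 + 4 + 4 + 32 + 12 + 4 + 6 + 5 = 92.
92 ÷ 8 = 11.5 beats.

11.5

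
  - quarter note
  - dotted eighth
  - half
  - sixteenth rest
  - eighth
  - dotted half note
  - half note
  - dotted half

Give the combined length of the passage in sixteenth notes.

Convert each value to sixteenth notes: quarter note = 4; dotted eighth = 3; half = 8; sixteenth rest = 1; eighth = 2; dotted half note = 12; half note = 8; dotted half = 12.
Sum: 4 + 3 + 8 + 1 + 2 + 12 + 8 + 12 = 50 sixteenth notes.

50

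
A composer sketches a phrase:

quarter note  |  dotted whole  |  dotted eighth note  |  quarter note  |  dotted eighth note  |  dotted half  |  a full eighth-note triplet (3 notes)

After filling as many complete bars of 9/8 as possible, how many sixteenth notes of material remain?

0

One bar of 9/8 = 18 sixteenth notes.
Express everything in sixteenth notes: quarter note = 4; dotted whole = 24; dotted eighth note = 3; quarter note = 4; dotted eighth note = 3; dotted half = 12; a full eighth-note triplet (3 notes) (three triplet eighths span one quarter) = 4.
Total: 4 + 24 + 3 + 4 + 3 + 12 + 4 = 54.
54 ÷ 18 = 3 complete bars with 0 sixteenth notes remaining.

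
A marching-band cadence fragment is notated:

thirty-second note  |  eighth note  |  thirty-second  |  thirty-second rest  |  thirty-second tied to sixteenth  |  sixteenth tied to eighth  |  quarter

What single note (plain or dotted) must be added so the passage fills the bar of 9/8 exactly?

dotted quarter note

The bar of 9/8 = 36 thirty-second notes.
Each duration in thirty-second notes: thirty-second note = 1; eighth note = 4; thirty-second = 1; thirty-second rest = 1; thirty-second tied to sixteenth (thirty-second + sixteenth) = 3; sixteenth tied to eighth (sixteenth + eighth) = 6; quarter = 8.
Sum: 1 + 4 + 1 + 1 + 3 + 6 + 8 = 24.
Remaining: 36 − 24 = 12 thirty-second notes, which is a dotted quarter note.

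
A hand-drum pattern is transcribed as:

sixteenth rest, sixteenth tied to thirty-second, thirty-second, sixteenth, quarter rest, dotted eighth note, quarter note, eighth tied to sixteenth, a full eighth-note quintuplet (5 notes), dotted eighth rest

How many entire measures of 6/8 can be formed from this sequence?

One bar of 6/8 = 24 thirty-second notes.
Each duration in thirty-second notes: sixteenth rest = 2; sixteenth tied to thirty-second (sixteenth + thirty-second) = 3; thirty-second = 1; sixteenth = 2; quarter rest = 8; dotted eighth note = 6; quarter note = 8; eighth tied to sixteenth (eighth + sixteenth) = 6; a full eighth-note quintuplet (5 notes) (five quintuplet eighths span one half) = 16; dotted eighth rest = 6.
Total: 2 + 3 + 1 + 2 + 8 + 6 + 8 + 6 + 16 + 6 = 58.
58 ÷ 24 = 2 complete bars with 10 left over.

2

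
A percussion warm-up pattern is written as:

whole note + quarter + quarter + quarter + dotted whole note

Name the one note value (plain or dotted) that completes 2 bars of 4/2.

dotted half note

2 bars of 4/2 = 16 quarter notes.
Convert each value to quarter notes: whole note = 4; quarter = 1; quarter = 1; quarter = 1; dotted whole note = 6.
Altogether 4 + 1 + 1 + 1 + 6 = 13.
Remaining: 16 − 13 = 3 quarter notes, which is a dotted half note.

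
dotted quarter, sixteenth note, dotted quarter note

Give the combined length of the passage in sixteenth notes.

13

Express everything in sixteenth notes: dotted quarter = 6; sixteenth note = 1; dotted quarter note = 6.
Adding: 6 + 1 + 6 = 13 sixteenth notes.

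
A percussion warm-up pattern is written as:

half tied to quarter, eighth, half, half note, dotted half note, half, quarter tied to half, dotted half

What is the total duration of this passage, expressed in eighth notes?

Express everything in eighth notes: half tied to quarter (half + quarter) = 6; eighth = 1; half = 4; half note = 4; dotted half note = 6; half = 4; quarter tied to half (quarter + half) = 6; dotted half = 6.
Adding: 6 + 1 + 4 + 4 + 6 + 4 + 6 + 6 = 37 eighth notes.

37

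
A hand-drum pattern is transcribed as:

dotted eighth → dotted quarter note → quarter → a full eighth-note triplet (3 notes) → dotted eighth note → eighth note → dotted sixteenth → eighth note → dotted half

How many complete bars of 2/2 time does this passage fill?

2

One bar of 2/2 = 32 thirty-second notes.
Convert each value to thirty-second notes: dotted eighth = 6; dotted quarter note = 12; quarter = 8; a full eighth-note triplet (3 notes) (three triplet eighths span one quarter) = 8; dotted eighth note = 6; eighth note = 4; dotted sixteenth = 3; eighth note = 4; dotted half = 24.
Altogether 6 + 12 + 8 + 8 + 6 + 4 + 3 + 4 + 24 = 75.
75 ÷ 32 = 2 complete bars with 11 left over.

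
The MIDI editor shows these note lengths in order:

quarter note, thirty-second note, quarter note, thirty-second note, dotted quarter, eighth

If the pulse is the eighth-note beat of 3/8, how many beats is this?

8.5

One eighth-note beat = 4 thirty-second notes.
Express everything in thirty-second notes: quarter note = 8; thirty-second note = 1; quarter note = 8; thirty-second note = 1; dotted quarter = 12; eighth = 4.
Adding: 8 + 1 + 8 + 1 + 12 + 4 = 34.
34 ÷ 4 = 8.5 beats.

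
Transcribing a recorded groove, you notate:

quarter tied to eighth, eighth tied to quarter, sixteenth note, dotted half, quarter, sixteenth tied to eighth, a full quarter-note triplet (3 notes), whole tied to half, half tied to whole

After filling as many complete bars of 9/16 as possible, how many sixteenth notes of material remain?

One bar of 9/16 = 9 sixteenth notes.
Each duration in sixteenth notes: quarter tied to eighth (quarter + eighth) = 6; eighth tied to quarter (eighth + quarter) = 6; sixteenth note = 1; dotted half = 12; quarter = 4; sixteenth tied to eighth (sixteenth + eighth) = 3; a full quarter-note triplet (3 notes) (three triplet quarters span one half) = 8; whole tied to half (whole + half) = 24; half tied to whole (half + whole) = 24.
Altogether 6 + 6 + 1 + 12 + 4 + 3 + 8 + 24 + 24 = 88.
88 ÷ 9 = 9 complete bars with 7 sixteenth notes remaining.

7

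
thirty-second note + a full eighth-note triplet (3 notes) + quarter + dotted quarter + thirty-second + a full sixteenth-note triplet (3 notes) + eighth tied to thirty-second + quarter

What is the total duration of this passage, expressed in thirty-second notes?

47

Each duration in thirty-second notes: thirty-second note = 1; a full eighth-note triplet (3 notes) (three triplet eighths span one quarter) = 8; quarter = 8; dotted quarter = 12; thirty-second = 1; a full sixteenth-note triplet (3 notes) (three triplet sixteenths span one eighth) = 4; eighth tied to thirty-second (eighth + thirty-second) = 5; quarter = 8.
Adding: 1 + 8 + 8 + 12 + 1 + 4 + 5 + 8 = 47 thirty-second notes.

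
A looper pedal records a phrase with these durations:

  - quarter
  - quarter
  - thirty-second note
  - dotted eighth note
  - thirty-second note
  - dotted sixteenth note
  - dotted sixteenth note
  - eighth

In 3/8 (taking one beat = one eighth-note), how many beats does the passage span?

8.5

One eighth-note beat = 4 thirty-second notes.
Each duration in thirty-second notes: quarter = 8; quarter = 8; thirty-second note = 1; dotted eighth note = 6; thirty-second note = 1; dotted sixteenth note = 3; dotted sixteenth note = 3; eighth = 4.
Total: 8 + 8 + 1 + 6 + 1 + 3 + 3 + 4 = 34.
34 ÷ 4 = 8.5 beats.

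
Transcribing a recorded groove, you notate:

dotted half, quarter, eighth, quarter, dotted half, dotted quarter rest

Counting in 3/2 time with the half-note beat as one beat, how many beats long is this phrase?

5

One half-note beat = 4 eighth notes.
Working in eighth notes: dotted half = 6; quarter = 2; eighth = 1; quarter = 2; dotted half = 6; dotted quarter rest = 3.
Total: 6 + 2 + 1 + 2 + 6 + 3 = 20.
20 ÷ 4 = 5 beats.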